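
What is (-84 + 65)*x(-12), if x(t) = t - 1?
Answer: 247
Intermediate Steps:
x(t) = -1 + t
(-84 + 65)*x(-12) = (-84 + 65)*(-1 - 12) = -19*(-13) = 247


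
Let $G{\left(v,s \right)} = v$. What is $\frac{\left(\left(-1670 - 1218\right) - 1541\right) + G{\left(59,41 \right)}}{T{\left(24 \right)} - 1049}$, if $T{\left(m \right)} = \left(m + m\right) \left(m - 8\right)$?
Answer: $\frac{4370}{281} \approx 15.552$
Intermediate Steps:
$T{\left(m \right)} = 2 m \left(-8 + m\right)$
$\frac{\left(\left(-1670 - 1218\right) - 1541\right) + G{\left(59,41 \right)}}{T{\left(24 \right)} - 1049} = \frac{\left(\left(-1670 - 1218\right) - 1541\right) + 59}{2 \cdot 24 \left(-8 + 24\right) - 1049} = \frac{\left(-2888 - 1541\right) + 59}{2 \cdot 24 \cdot 16 - 1049} = \frac{-4429 + 59}{768 - 1049} = - \frac{4370}{-281} = \left(-4370\right) \left(- \frac{1}{281}\right) = \frac{4370}{281}$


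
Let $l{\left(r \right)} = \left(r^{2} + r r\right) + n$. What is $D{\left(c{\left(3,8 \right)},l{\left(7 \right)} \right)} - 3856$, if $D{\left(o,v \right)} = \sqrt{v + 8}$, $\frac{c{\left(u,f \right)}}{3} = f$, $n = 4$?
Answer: $-3856 + \sqrt{110} \approx -3845.5$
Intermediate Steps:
$c{\left(u,f \right)} = 3 f$
$l{\left(r \right)} = 4 + 2 r^{2}$ ($l{\left(r \right)} = \left(r^{2} + r r\right) + 4 = \left(r^{2} + r^{2}\right) + 4 = 2 r^{2} + 4 = 4 + 2 r^{2}$)
$D{\left(o,v \right)} = \sqrt{8 + v}$
$D{\left(c{\left(3,8 \right)},l{\left(7 \right)} \right)} - 3856 = \sqrt{8 + \left(4 + 2 \cdot 7^{2}\right)} - 3856 = \sqrt{8 + \left(4 + 2 \cdot 49\right)} - 3856 = \sqrt{8 + \left(4 + 98\right)} - 3856 = \sqrt{8 + 102} - 3856 = \sqrt{110} - 3856 = -3856 + \sqrt{110}$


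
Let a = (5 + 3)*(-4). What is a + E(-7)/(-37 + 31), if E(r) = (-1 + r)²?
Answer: -128/3 ≈ -42.667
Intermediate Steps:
a = -32 (a = 8*(-4) = -32)
a + E(-7)/(-37 + 31) = -32 + (-1 - 7)²/(-37 + 31) = -32 + (-8)²/(-6) = -32 + 64*(-⅙) = -32 - 32/3 = -128/3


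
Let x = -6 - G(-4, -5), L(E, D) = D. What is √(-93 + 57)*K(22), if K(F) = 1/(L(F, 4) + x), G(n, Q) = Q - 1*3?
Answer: I ≈ 1.0*I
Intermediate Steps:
G(n, Q) = -3 + Q (G(n, Q) = Q - 3 = -3 + Q)
x = 2 (x = -6 - (-3 - 5) = -6 - 1*(-8) = -6 + 8 = 2)
K(F) = ⅙ (K(F) = 1/(4 + 2) = 1/6 = ⅙)
√(-93 + 57)*K(22) = √(-93 + 57)*(⅙) = √(-36)*(⅙) = (6*I)*(⅙) = I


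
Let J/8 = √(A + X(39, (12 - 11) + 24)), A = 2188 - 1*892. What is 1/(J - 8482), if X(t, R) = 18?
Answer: -4241/35930114 - 6*√146/17965057 ≈ -0.00012207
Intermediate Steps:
A = 1296 (A = 2188 - 892 = 1296)
J = 24*√146 (J = 8*√(1296 + 18) = 8*√1314 = 8*(3*√146) = 24*√146 ≈ 289.99)
1/(J - 8482) = 1/(24*√146 - 8482) = 1/(-8482 + 24*√146)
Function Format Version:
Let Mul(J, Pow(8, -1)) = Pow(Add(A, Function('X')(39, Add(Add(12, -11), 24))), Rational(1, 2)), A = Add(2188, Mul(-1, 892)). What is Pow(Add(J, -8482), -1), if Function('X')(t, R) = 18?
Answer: Add(Rational(-4241, 35930114), Mul(Rational(-6, 17965057), Pow(146, Rational(1, 2)))) ≈ -0.00012207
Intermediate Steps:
A = 1296 (A = Add(2188, -892) = 1296)
J = Mul(24, Pow(146, Rational(1, 2))) (J = Mul(8, Pow(Add(1296, 18), Rational(1, 2))) = Mul(8, Pow(1314, Rational(1, 2))) = Mul(8, Mul(3, Pow(146, Rational(1, 2)))) = Mul(24, Pow(146, Rational(1, 2))) ≈ 289.99)
Pow(Add(J, -8482), -1) = Pow(Add(Mul(24, Pow(146, Rational(1, 2))), -8482), -1) = Pow(Add(-8482, Mul(24, Pow(146, Rational(1, 2)))), -1)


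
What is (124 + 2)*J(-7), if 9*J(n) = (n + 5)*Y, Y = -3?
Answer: 84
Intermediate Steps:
J(n) = -5/3 - n/3 (J(n) = ((n + 5)*(-3))/9 = ((5 + n)*(-3))/9 = (-15 - 3*n)/9 = -5/3 - n/3)
(124 + 2)*J(-7) = (124 + 2)*(-5/3 - ⅓*(-7)) = 126*(-5/3 + 7/3) = 126*(⅔) = 84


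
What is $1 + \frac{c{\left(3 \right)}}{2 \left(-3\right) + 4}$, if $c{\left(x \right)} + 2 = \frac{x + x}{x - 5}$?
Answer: $\frac{7}{2} \approx 3.5$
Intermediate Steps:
$c{\left(x \right)} = -2 + \frac{2 x}{-5 + x}$ ($c{\left(x \right)} = -2 + \frac{x + x}{x - 5} = -2 + \frac{2 x}{-5 + x}$)
$1 + \frac{c{\left(3 \right)}}{2 \left(-3\right) + 4} = 1 + \frac{10 \frac{1}{-5 + 3}}{2 \left(-3\right) + 4} = 1 + \frac{10 \frac{1}{-2}}{-6 + 4} = 1 + \frac{10 \left(- \frac{1}{2}\right)}{-2} = 1 - - \frac{5}{2} = 1 + \frac{5}{2} = \frac{7}{2}$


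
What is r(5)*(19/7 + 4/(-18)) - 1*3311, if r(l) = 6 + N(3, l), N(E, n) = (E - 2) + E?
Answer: -207023/63 ≈ -3286.1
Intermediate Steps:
N(E, n) = -2 + 2*E (N(E, n) = (-2 + E) + E = -2 + 2*E)
r(l) = 10 (r(l) = 6 + (-2 + 2*3) = 6 + (-2 + 6) = 6 + 4 = 10)
r(5)*(19/7 + 4/(-18)) - 1*3311 = 10*(19/7 + 4/(-18)) - 1*3311 = 10*(19*(1/7) + 4*(-1/18)) - 3311 = 10*(19/7 - 2/9) - 3311 = 10*(157/63) - 3311 = 1570/63 - 3311 = -207023/63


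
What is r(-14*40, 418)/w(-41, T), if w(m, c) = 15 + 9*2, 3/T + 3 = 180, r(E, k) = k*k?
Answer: 15884/3 ≈ 5294.7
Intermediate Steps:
r(E, k) = k²
T = 1/59 (T = 3/(-3 + 180) = 3/177 = 3*(1/177) = 1/59 ≈ 0.016949)
w(m, c) = 33 (w(m, c) = 15 + 18 = 33)
r(-14*40, 418)/w(-41, T) = 418²/33 = 174724*(1/33) = 15884/3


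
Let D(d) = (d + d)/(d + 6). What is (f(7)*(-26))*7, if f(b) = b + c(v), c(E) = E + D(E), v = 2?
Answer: -1729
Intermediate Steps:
D(d) = 2*d/(6 + d) (D(d) = (2*d)/(6 + d) = 2*d/(6 + d))
c(E) = E + 2*E/(6 + E)
f(b) = 5/2 + b (f(b) = b + 2*(8 + 2)/(6 + 2) = b + 2*10/8 = b + 2*(⅛)*10 = b + 5/2 = 5/2 + b)
(f(7)*(-26))*7 = ((5/2 + 7)*(-26))*7 = ((19/2)*(-26))*7 = -247*7 = -1729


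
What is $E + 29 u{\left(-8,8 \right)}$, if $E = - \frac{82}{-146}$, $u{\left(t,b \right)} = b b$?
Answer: $\frac{135529}{73} \approx 1856.6$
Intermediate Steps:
$u{\left(t,b \right)} = b^{2}$
$E = \frac{41}{73}$ ($E = \left(-82\right) \left(- \frac{1}{146}\right) = \frac{41}{73} \approx 0.56164$)
$E + 29 u{\left(-8,8 \right)} = \frac{41}{73} + 29 \cdot 8^{2} = \frac{41}{73} + 29 \cdot 64 = \frac{41}{73} + 1856 = \frac{135529}{73}$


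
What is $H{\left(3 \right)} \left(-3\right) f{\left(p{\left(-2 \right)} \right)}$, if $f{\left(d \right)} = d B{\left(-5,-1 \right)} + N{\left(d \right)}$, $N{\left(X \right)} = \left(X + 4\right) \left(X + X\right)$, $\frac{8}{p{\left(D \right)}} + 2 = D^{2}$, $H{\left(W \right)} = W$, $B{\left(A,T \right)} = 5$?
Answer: $-756$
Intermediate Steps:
$p{\left(D \right)} = \frac{8}{-2 + D^{2}}$
$N{\left(X \right)} = 2 X \left(4 + X\right)$ ($N{\left(X \right)} = \left(4 + X\right) 2 X = 2 X \left(4 + X\right)$)
$f{\left(d \right)} = 5 d + 2 d \left(4 + d\right)$ ($f{\left(d \right)} = d 5 + 2 d \left(4 + d\right) = 5 d + 2 d \left(4 + d\right)$)
$H{\left(3 \right)} \left(-3\right) f{\left(p{\left(-2 \right)} \right)} = 3 \left(-3\right) \frac{8}{-2 + \left(-2\right)^{2}} \left(13 + 2 \frac{8}{-2 + \left(-2\right)^{2}}\right) = - 9 \frac{8}{-2 + 4} \left(13 + 2 \frac{8}{-2 + 4}\right) = - 9 \cdot \frac{8}{2} \left(13 + 2 \cdot \frac{8}{2}\right) = - 9 \cdot 8 \cdot \frac{1}{2} \left(13 + 2 \cdot 8 \cdot \frac{1}{2}\right) = - 9 \cdot 4 \left(13 + 2 \cdot 4\right) = - 9 \cdot 4 \left(13 + 8\right) = - 9 \cdot 4 \cdot 21 = \left(-9\right) 84 = -756$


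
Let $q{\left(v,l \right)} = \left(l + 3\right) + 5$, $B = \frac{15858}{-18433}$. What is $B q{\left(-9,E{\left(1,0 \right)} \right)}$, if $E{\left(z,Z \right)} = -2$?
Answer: $- \frac{95148}{18433} \approx -5.1618$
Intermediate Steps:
$B = - \frac{15858}{18433}$ ($B = 15858 \left(- \frac{1}{18433}\right) = - \frac{15858}{18433} \approx -0.8603$)
$q{\left(v,l \right)} = 8 + l$ ($q{\left(v,l \right)} = \left(3 + l\right) + 5 = 8 + l$)
$B q{\left(-9,E{\left(1,0 \right)} \right)} = - \frac{15858 \left(8 - 2\right)}{18433} = \left(- \frac{15858}{18433}\right) 6 = - \frac{95148}{18433}$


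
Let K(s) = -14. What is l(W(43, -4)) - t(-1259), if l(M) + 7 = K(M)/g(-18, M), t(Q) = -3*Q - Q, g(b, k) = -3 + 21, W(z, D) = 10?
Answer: -45394/9 ≈ -5043.8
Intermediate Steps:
g(b, k) = 18
t(Q) = -4*Q
l(M) = -70/9 (l(M) = -7 - 14/18 = -7 - 14*1/18 = -7 - 7/9 = -70/9)
l(W(43, -4)) - t(-1259) = -70/9 - (-4)*(-1259) = -70/9 - 1*5036 = -70/9 - 5036 = -45394/9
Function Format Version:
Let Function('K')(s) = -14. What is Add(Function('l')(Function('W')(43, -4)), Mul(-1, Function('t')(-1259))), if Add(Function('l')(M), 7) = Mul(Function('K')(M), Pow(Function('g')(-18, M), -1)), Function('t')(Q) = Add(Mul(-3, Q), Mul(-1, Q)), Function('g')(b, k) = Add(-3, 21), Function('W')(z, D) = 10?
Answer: Rational(-45394, 9) ≈ -5043.8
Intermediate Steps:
Function('g')(b, k) = 18
Function('t')(Q) = Mul(-4, Q)
Function('l')(M) = Rational(-70, 9) (Function('l')(M) = Add(-7, Mul(-14, Pow(18, -1))) = Add(-7, Mul(-14, Rational(1, 18))) = Add(-7, Rational(-7, 9)) = Rational(-70, 9))
Add(Function('l')(Function('W')(43, -4)), Mul(-1, Function('t')(-1259))) = Add(Rational(-70, 9), Mul(-1, Mul(-4, -1259))) = Add(Rational(-70, 9), Mul(-1, 5036)) = Add(Rational(-70, 9), -5036) = Rational(-45394, 9)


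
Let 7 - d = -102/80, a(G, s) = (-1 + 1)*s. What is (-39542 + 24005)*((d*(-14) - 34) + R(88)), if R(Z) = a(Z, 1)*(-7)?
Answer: 46564389/20 ≈ 2.3282e+6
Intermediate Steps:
a(G, s) = 0 (a(G, s) = 0*s = 0)
d = 331/40 (d = 7 - (-102)/80 = 7 - 1*(-51/40) = 7 + 51/40 = 331/40 ≈ 8.2750)
R(Z) = 0 (R(Z) = 0*(-7) = 0)
(-39542 + 24005)*((d*(-14) - 34) + R(88)) = (-39542 + 24005)*(((331/40)*(-14) - 34) + 0) = -15537*((-2317/20 - 34) + 0) = -15537*(-2997/20 + 0) = -15537*(-2997/20) = 46564389/20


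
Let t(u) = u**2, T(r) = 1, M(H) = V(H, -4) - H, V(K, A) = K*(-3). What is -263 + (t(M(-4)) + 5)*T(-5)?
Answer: -2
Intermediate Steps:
V(K, A) = -3*K
M(H) = -4*H (M(H) = -3*H - H = -4*H)
-263 + (t(M(-4)) + 5)*T(-5) = -263 + ((-4*(-4))**2 + 5)*1 = -263 + (16**2 + 5)*1 = -263 + (256 + 5)*1 = -263 + 261*1 = -263 + 261 = -2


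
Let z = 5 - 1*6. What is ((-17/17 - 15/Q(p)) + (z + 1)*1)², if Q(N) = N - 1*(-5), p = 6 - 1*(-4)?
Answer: 4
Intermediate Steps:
p = 10 (p = 6 + 4 = 10)
Q(N) = 5 + N (Q(N) = N + 5 = 5 + N)
z = -1 (z = 5 - 6 = -1)
((-17/17 - 15/Q(p)) + (z + 1)*1)² = ((-17/17 - 15/(5 + 10)) + (-1 + 1)*1)² = ((-17*1/17 - 15/15) + 0*1)² = ((-1 - 15*1/15) + 0)² = ((-1 - 1) + 0)² = (-2 + 0)² = (-2)² = 4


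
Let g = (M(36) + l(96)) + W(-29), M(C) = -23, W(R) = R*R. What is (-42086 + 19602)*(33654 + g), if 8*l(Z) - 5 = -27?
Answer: -775006617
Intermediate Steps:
W(R) = R**2
l(Z) = -11/4 (l(Z) = 5/8 + (1/8)*(-27) = 5/8 - 27/8 = -11/4)
g = 3261/4 (g = (-23 - 11/4) + (-29)**2 = -103/4 + 841 = 3261/4 ≈ 815.25)
(-42086 + 19602)*(33654 + g) = (-42086 + 19602)*(33654 + 3261/4) = -22484*137877/4 = -775006617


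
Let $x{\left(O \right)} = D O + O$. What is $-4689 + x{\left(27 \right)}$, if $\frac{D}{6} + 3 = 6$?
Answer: $-4176$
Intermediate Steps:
$D = 18$ ($D = -18 + 6 \cdot 6 = -18 + 36 = 18$)
$x{\left(O \right)} = 19 O$ ($x{\left(O \right)} = 18 O + O = 19 O$)
$-4689 + x{\left(27 \right)} = -4689 + 19 \cdot 27 = -4689 + 513 = -4176$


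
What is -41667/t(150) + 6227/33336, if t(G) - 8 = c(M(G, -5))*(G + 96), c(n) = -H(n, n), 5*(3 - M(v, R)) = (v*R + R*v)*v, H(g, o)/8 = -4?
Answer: -83746397/16417980 ≈ -5.1009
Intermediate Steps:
H(g, o) = -32 (H(g, o) = 8*(-4) = -32)
M(v, R) = 3 - 2*R*v²/5 (M(v, R) = 3 - (v*R + R*v)*v/5 = 3 - (R*v + R*v)*v/5 = 3 - 2*R*v*v/5 = 3 - 2*R*v²/5)
c(n) = 32 (c(n) = -1*(-32) = 32)
t(G) = 3080 + 32*G (t(G) = 8 + 32*(G + 96) = 8 + 32*(96 + G) = 8 + (3072 + 32*G) = 3080 + 32*G)
-41667/t(150) + 6227/33336 = -41667/(3080 + 32*150) + 6227/33336 = -41667/(3080 + 4800) + 6227*(1/33336) = -41667/7880 + 6227/33336 = -83746397/16417980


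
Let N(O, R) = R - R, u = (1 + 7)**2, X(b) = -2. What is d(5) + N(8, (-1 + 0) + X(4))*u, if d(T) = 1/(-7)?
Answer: -1/7 ≈ -0.14286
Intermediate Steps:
d(T) = -1/7
u = 64 (u = 8**2 = 64)
N(O, R) = 0
d(5) + N(8, (-1 + 0) + X(4))*u = -1/7 + 0*64 = -1/7 + 0 = -1/7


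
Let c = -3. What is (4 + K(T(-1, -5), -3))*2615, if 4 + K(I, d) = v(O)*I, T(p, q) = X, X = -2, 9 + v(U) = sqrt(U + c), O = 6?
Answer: 47070 - 5230*sqrt(3) ≈ 38011.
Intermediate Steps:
v(U) = -9 + sqrt(-3 + U) (v(U) = -9 + sqrt(U - 3) = -9 + sqrt(-3 + U))
T(p, q) = -2
K(I, d) = -4 + I*(-9 + sqrt(3)) (K(I, d) = -4 + (-9 + sqrt(-3 + 6))*I = -4 + (-9 + sqrt(3))*I = -4 + I*(-9 + sqrt(3)))
(4 + K(T(-1, -5), -3))*2615 = (4 + (-4 - 1*(-2)*(9 - sqrt(3))))*2615 = (4 + (-4 + (18 - 2*sqrt(3))))*2615 = (4 + (14 - 2*sqrt(3)))*2615 = (18 - 2*sqrt(3))*2615 = 47070 - 5230*sqrt(3)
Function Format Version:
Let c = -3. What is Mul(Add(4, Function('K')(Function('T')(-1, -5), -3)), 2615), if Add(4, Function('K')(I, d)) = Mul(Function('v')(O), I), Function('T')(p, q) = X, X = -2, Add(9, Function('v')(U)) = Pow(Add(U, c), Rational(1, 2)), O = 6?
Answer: Add(47070, Mul(-5230, Pow(3, Rational(1, 2)))) ≈ 38011.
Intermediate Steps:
Function('v')(U) = Add(-9, Pow(Add(-3, U), Rational(1, 2))) (Function('v')(U) = Add(-9, Pow(Add(U, -3), Rational(1, 2))) = Add(-9, Pow(Add(-3, U), Rational(1, 2))))
Function('T')(p, q) = -2
Function('K')(I, d) = Add(-4, Mul(I, Add(-9, Pow(3, Rational(1, 2))))) (Function('K')(I, d) = Add(-4, Mul(Add(-9, Pow(Add(-3, 6), Rational(1, 2))), I)) = Add(-4, Mul(Add(-9, Pow(3, Rational(1, 2))), I)) = Add(-4, Mul(I, Add(-9, Pow(3, Rational(1, 2))))))
Mul(Add(4, Function('K')(Function('T')(-1, -5), -3)), 2615) = Mul(Add(4, Add(-4, Mul(-1, -2, Add(9, Mul(-1, Pow(3, Rational(1, 2))))))), 2615) = Mul(Add(4, Add(-4, Add(18, Mul(-2, Pow(3, Rational(1, 2)))))), 2615) = Mul(Add(4, Add(14, Mul(-2, Pow(3, Rational(1, 2))))), 2615) = Mul(Add(18, Mul(-2, Pow(3, Rational(1, 2)))), 2615) = Add(47070, Mul(-5230, Pow(3, Rational(1, 2))))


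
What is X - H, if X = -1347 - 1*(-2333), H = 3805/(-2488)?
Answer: 2456973/2488 ≈ 987.53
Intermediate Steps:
H = -3805/2488 (H = 3805*(-1/2488) = -3805/2488 ≈ -1.5293)
X = 986 (X = -1347 + 2333 = 986)
X - H = 986 - 1*(-3805/2488) = 986 + 3805/2488 = 2456973/2488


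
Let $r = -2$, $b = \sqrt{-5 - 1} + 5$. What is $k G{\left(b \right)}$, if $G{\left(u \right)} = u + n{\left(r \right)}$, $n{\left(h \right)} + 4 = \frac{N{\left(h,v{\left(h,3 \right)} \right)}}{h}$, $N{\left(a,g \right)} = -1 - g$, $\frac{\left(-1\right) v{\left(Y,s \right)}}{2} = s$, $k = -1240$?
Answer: $1860 - 1240 i \sqrt{6} \approx 1860.0 - 3037.4 i$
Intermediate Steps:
$v{\left(Y,s \right)} = - 2 s$
$b = 5 + i \sqrt{6}$ ($b = \sqrt{-6} + 5 = i \sqrt{6} + 5 = 5 + i \sqrt{6} \approx 5.0 + 2.4495 i$)
$n{\left(h \right)} = -4 + \frac{5}{h}$ ($n{\left(h \right)} = -4 + \frac{-1 - \left(-2\right) 3}{h} = -4 + \frac{-1 - -6}{h} = -4 + \frac{-1 + 6}{h} = -4 + \frac{5}{h}$)
$G{\left(u \right)} = - \frac{13}{2} + u$ ($G{\left(u \right)} = u - \left(4 - \frac{5}{-2}\right) = u + \left(-4 + 5 \left(- \frac{1}{2}\right)\right) = u - \frac{13}{2} = - \frac{13}{2} + u$)
$k G{\left(b \right)} = - 1240 \left(- \frac{13}{2} + \left(5 + i \sqrt{6}\right)\right) = - 1240 \left(- \frac{3}{2} + i \sqrt{6}\right) = 1860 - 1240 i \sqrt{6}$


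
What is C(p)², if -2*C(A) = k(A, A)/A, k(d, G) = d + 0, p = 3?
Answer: ¼ ≈ 0.25000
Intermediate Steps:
k(d, G) = d
C(A) = -½ (C(A) = -A/(2*A) = -½*1 = -½)
C(p)² = (-½)² = ¼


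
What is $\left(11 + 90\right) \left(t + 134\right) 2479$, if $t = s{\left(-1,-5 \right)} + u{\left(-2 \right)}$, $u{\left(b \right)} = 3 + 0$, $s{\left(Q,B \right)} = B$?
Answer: $33050028$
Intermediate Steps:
$u{\left(b \right)} = 3$
$t = -2$ ($t = -5 + 3 = -2$)
$\left(11 + 90\right) \left(t + 134\right) 2479 = \left(11 + 90\right) \left(-2 + 134\right) 2479 = 101 \cdot 132 \cdot 2479 = 13332 \cdot 2479 = 33050028$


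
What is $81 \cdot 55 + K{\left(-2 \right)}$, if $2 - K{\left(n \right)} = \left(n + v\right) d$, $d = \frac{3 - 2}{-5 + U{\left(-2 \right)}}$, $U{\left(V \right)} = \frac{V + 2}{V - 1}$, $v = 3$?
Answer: $\frac{22286}{5} \approx 4457.2$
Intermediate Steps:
$U{\left(V \right)} = \frac{2 + V}{-1 + V}$
$d = - \frac{1}{5}$ ($d = \frac{3 - 2}{-5 + \frac{2 - 2}{-1 - 2}} = 1 \frac{1}{-5 + \frac{1}{-3} \cdot 0} = 1 \frac{1}{-5 - 0} = 1 \frac{1}{-5 + 0} = 1 \frac{1}{-5} = 1 \left(- \frac{1}{5}\right) = - \frac{1}{5} \approx -0.2$)
$K{\left(n \right)} = \frac{13}{5} + \frac{n}{5}$ ($K{\left(n \right)} = 2 - \left(n + 3\right) \left(- \frac{1}{5}\right) = 2 - \left(3 + n\right) \left(- \frac{1}{5}\right) = 2 - \left(- \frac{3}{5} - \frac{n}{5}\right) = 2 + \left(\frac{3}{5} + \frac{n}{5}\right) = \frac{13}{5} + \frac{n}{5}$)
$81 \cdot 55 + K{\left(-2 \right)} = 81 \cdot 55 + \left(\frac{13}{5} + \frac{1}{5} \left(-2\right)\right) = 4455 + \left(\frac{13}{5} - \frac{2}{5}\right) = 4455 + \frac{11}{5} = \frac{22286}{5}$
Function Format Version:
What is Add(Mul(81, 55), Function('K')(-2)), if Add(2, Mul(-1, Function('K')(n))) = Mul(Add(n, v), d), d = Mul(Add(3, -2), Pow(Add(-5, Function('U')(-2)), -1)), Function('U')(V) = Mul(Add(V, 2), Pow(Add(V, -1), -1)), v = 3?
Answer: Rational(22286, 5) ≈ 4457.2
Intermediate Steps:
Function('U')(V) = Mul(Pow(Add(-1, V), -1), Add(2, V)) (Function('U')(V) = Mul(Add(2, V), Pow(Add(-1, V), -1)) = Mul(Pow(Add(-1, V), -1), Add(2, V)))
d = Rational(-1, 5) (d = Mul(Add(3, -2), Pow(Add(-5, Mul(Pow(Add(-1, -2), -1), Add(2, -2))), -1)) = Mul(1, Pow(Add(-5, Mul(Pow(-3, -1), 0)), -1)) = Mul(1, Pow(Add(-5, Mul(Rational(-1, 3), 0)), -1)) = Mul(1, Pow(Add(-5, 0), -1)) = Mul(1, Pow(-5, -1)) = Mul(1, Rational(-1, 5)) = Rational(-1, 5) ≈ -0.20000)
Function('K')(n) = Add(Rational(13, 5), Mul(Rational(1, 5), n)) (Function('K')(n) = Add(2, Mul(-1, Mul(Add(n, 3), Rational(-1, 5)))) = Add(2, Mul(-1, Mul(Add(3, n), Rational(-1, 5)))) = Add(2, Mul(-1, Add(Rational(-3, 5), Mul(Rational(-1, 5), n)))) = Add(2, Add(Rational(3, 5), Mul(Rational(1, 5), n))) = Add(Rational(13, 5), Mul(Rational(1, 5), n)))
Add(Mul(81, 55), Function('K')(-2)) = Add(Mul(81, 55), Add(Rational(13, 5), Mul(Rational(1, 5), -2))) = Add(4455, Add(Rational(13, 5), Rational(-2, 5))) = Add(4455, Rational(11, 5)) = Rational(22286, 5)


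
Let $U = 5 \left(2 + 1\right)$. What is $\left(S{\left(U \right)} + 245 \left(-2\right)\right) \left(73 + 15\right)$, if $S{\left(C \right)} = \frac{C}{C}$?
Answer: $-43032$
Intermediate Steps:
$U = 15$ ($U = 5 \cdot 3 = 15$)
$S{\left(C \right)} = 1$
$\left(S{\left(U \right)} + 245 \left(-2\right)\right) \left(73 + 15\right) = \left(1 + 245 \left(-2\right)\right) \left(73 + 15\right) = \left(1 - 490\right) 88 = \left(-489\right) 88 = -43032$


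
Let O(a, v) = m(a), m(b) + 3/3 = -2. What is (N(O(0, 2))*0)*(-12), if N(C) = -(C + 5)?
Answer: 0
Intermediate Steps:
m(b) = -3 (m(b) = -1 - 2 = -3)
O(a, v) = -3
N(C) = -5 - C (N(C) = -(5 + C) = -5 - C)
(N(O(0, 2))*0)*(-12) = ((-5 - 1*(-3))*0)*(-12) = ((-5 + 3)*0)*(-12) = -2*0*(-12) = 0*(-12) = 0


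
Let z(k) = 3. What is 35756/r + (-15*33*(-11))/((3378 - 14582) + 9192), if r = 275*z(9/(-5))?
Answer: 67448947/1659900 ≈ 40.634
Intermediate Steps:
r = 825 (r = 275*3 = 825)
35756/r + (-15*33*(-11))/((3378 - 14582) + 9192) = 35756/825 + (-15*33*(-11))/((3378 - 14582) + 9192) = 35756*(1/825) + (-495*(-11))/(-11204 + 9192) = 35756/825 + 5445/(-2012) = 35756/825 + 5445*(-1/2012) = 35756/825 - 5445/2012 = 67448947/1659900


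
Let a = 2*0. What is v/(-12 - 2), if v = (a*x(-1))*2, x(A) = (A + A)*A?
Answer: 0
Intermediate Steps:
a = 0
x(A) = 2*A² (x(A) = (2*A)*A = 2*A²)
v = 0 (v = (0*(2*(-1)²))*2 = (0*(2*1))*2 = (0*2)*2 = 0*2 = 0)
v/(-12 - 2) = 0/(-12 - 2) = 0/(-14) = 0*(-1/14) = 0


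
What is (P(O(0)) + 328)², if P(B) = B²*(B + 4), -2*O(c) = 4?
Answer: 112896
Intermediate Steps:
O(c) = -2 (O(c) = -½*4 = -2)
P(B) = B²*(4 + B)
(P(O(0)) + 328)² = ((-2)²*(4 - 2) + 328)² = (4*2 + 328)² = (8 + 328)² = 336² = 112896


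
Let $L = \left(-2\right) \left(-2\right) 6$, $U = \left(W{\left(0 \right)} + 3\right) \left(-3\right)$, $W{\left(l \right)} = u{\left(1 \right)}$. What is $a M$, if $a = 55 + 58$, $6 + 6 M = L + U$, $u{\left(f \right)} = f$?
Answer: $113$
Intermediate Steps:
$W{\left(l \right)} = 1$
$U = -12$ ($U = \left(1 + 3\right) \left(-3\right) = 4 \left(-3\right) = -12$)
$L = 24$ ($L = 4 \cdot 6 = 24$)
$M = 1$ ($M = -1 + \frac{24 - 12}{6} = -1 + \frac{1}{6} \cdot 12 = -1 + 2 = 1$)
$a = 113$
$a M = 113 \cdot 1 = 113$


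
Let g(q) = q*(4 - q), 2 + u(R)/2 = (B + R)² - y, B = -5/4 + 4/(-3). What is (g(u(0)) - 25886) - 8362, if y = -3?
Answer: -178444417/5184 ≈ -34422.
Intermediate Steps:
B = -31/12 (B = -5*¼ + 4*(-⅓) = -5/4 - 4/3 = -31/12 ≈ -2.5833)
u(R) = 2 + 2*(-31/12 + R)² (u(R) = -4 + 2*((-31/12 + R)² - 1*(-3)) = -4 + 2*((-31/12 + R)² + 3) = -4 + 2*(3 + (-31/12 + R)²) = -4 + (6 + 2*(-31/12 + R)²) = 2 + 2*(-31/12 + R)²)
(g(u(0)) - 25886) - 8362 = ((2 + (-31 + 12*0)²/72)*(4 - (2 + (-31 + 12*0)²/72)) - 25886) - 8362 = ((2 + (-31 + 0)²/72)*(4 - (2 + (-31 + 0)²/72)) - 25886) - 8362 = ((2 + (1/72)*(-31)²)*(4 - (2 + (1/72)*(-31)²)) - 25886) - 8362 = ((2 + (1/72)*961)*(4 - (2 + (1/72)*961)) - 25886) - 8362 = ((2 + 961/72)*(4 - (2 + 961/72)) - 25886) - 8362 = (1105*(4 - 1*1105/72)/72 - 25886) - 8362 = (1105*(4 - 1105/72)/72 - 25886) - 8362 = ((1105/72)*(-817/72) - 25886) - 8362 = (-902785/5184 - 25886) - 8362 = -135095809/5184 - 8362 = -178444417/5184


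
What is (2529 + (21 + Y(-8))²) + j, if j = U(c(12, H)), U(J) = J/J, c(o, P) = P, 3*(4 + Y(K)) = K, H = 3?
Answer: 24619/9 ≈ 2735.4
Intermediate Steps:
Y(K) = -4 + K/3
U(J) = 1
j = 1
(2529 + (21 + Y(-8))²) + j = (2529 + (21 + (-4 + (⅓)*(-8)))²) + 1 = (2529 + (21 + (-4 - 8/3))²) + 1 = (2529 + (21 - 20/3)²) + 1 = (2529 + (43/3)²) + 1 = (2529 + 1849/9) + 1 = 24610/9 + 1 = 24619/9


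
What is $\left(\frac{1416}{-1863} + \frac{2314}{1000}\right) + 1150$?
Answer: $\frac{357557497}{310500} \approx 1151.6$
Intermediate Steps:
$\left(\frac{1416}{-1863} + \frac{2314}{1000}\right) + 1150 = \left(1416 \left(- \frac{1}{1863}\right) + 2314 \cdot \frac{1}{1000}\right) + 1150 = \left(- \frac{472}{621} + \frac{1157}{500}\right) + 1150 = \frac{482497}{310500} + 1150 = \frac{357557497}{310500}$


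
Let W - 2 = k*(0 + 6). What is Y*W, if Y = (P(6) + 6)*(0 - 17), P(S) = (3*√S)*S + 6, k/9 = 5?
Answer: -55488 - 83232*√6 ≈ -2.5936e+5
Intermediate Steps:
k = 45 (k = 9*5 = 45)
P(S) = 6 + 3*S^(3/2) (P(S) = 3*S^(3/2) + 6 = 6 + 3*S^(3/2))
Y = -204 - 306*√6 (Y = ((6 + 3*6^(3/2)) + 6)*(0 - 17) = ((6 + 3*(6*√6)) + 6)*(-17) = ((6 + 18*√6) + 6)*(-17) = (12 + 18*√6)*(-17) = -204 - 306*√6 ≈ -953.54)
W = 272 (W = 2 + 45*(0 + 6) = 2 + 45*6 = 2 + 270 = 272)
Y*W = (-204 - 306*√6)*272 = -55488 - 83232*√6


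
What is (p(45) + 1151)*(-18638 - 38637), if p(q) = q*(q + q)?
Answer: -297887275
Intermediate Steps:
p(q) = 2*q**2 (p(q) = q*(2*q) = 2*q**2)
(p(45) + 1151)*(-18638 - 38637) = (2*45**2 + 1151)*(-18638 - 38637) = (2*2025 + 1151)*(-57275) = (4050 + 1151)*(-57275) = 5201*(-57275) = -297887275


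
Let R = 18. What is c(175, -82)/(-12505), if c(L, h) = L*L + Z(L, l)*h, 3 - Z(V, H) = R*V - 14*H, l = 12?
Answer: -274903/12505 ≈ -21.983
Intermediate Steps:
Z(V, H) = 3 - 18*V + 14*H (Z(V, H) = 3 - (18*V - 14*H) = 3 - (-14*H + 18*V) = 3 + (-18*V + 14*H) = 3 - 18*V + 14*H)
c(L, h) = L² + h*(171 - 18*L) (c(L, h) = L*L + (3 - 18*L + 14*12)*h = L² + (3 - 18*L + 168)*h = L² + (171 - 18*L)*h = L² + h*(171 - 18*L))
c(175, -82)/(-12505) = (175² - 9*(-82)*(-19 + 2*175))/(-12505) = (30625 - 9*(-82)*(-19 + 350))*(-1/12505) = (30625 - 9*(-82)*331)*(-1/12505) = (30625 + 244278)*(-1/12505) = 274903*(-1/12505) = -274903/12505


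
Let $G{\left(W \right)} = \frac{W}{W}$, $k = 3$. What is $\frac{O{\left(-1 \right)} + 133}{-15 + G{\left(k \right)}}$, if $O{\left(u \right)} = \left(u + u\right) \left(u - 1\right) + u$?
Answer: $- \frac{68}{7} \approx -9.7143$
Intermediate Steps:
$G{\left(W \right)} = 1$
$O{\left(u \right)} = u + 2 u \left(-1 + u\right)$ ($O{\left(u \right)} = 2 u \left(-1 + u\right) + u = u + 2 u \left(-1 + u\right)$)
$\frac{O{\left(-1 \right)} + 133}{-15 + G{\left(k \right)}} = \frac{- (-1 + 2 \left(-1\right)) + 133}{-15 + 1} = \frac{- (-1 - 2) + 133}{-14} = - \frac{\left(-1\right) \left(-3\right) + 133}{14} = - \frac{3 + 133}{14} = \left(- \frac{1}{14}\right) 136 = - \frac{68}{7}$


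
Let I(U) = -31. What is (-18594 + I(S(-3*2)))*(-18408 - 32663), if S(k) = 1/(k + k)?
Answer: 951197375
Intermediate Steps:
S(k) = 1/(2*k)
(-18594 + I(S(-3*2)))*(-18408 - 32663) = (-18594 - 31)*(-18408 - 32663) = -18625*(-51071) = 951197375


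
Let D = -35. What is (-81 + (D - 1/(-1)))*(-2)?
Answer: 230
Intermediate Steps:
(-81 + (D - 1/(-1)))*(-2) = (-81 + (-35 - 1/(-1)))*(-2) = (-81 + (-35 - 1*(-1)))*(-2) = (-81 + (-35 + 1))*(-2) = (-81 - 34)*(-2) = -115*(-2) = 230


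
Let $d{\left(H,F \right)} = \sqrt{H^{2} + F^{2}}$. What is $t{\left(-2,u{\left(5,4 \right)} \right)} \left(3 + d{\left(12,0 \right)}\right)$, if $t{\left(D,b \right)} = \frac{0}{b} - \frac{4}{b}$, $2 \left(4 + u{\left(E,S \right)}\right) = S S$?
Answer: $-15$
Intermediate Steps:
$d{\left(H,F \right)} = \sqrt{F^{2} + H^{2}}$
$u{\left(E,S \right)} = -4 + \frac{S^{2}}{2}$ ($u{\left(E,S \right)} = -4 + \frac{S S}{2} = -4 + \frac{S^{2}}{2}$)
$t{\left(D,b \right)} = - \frac{4}{b}$ ($t{\left(D,b \right)} = 0 - \frac{4}{b} = - \frac{4}{b}$)
$t{\left(-2,u{\left(5,4 \right)} \right)} \left(3 + d{\left(12,0 \right)}\right) = - \frac{4}{-4 + \frac{4^{2}}{2}} \left(3 + \sqrt{0^{2} + 12^{2}}\right) = - \frac{4}{-4 + \frac{1}{2} \cdot 16} \left(3 + \sqrt{0 + 144}\right) = - \frac{4}{-4 + 8} \left(3 + \sqrt{144}\right) = - \frac{4}{4} \left(3 + 12\right) = \left(-4\right) \frac{1}{4} \cdot 15 = \left(-1\right) 15 = -15$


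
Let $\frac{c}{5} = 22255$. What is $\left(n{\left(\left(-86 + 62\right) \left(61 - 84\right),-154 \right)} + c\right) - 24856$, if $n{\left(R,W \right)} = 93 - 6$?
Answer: $86506$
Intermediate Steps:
$c = 111275$ ($c = 5 \cdot 22255 = 111275$)
$n{\left(R,W \right)} = 87$
$\left(n{\left(\left(-86 + 62\right) \left(61 - 84\right),-154 \right)} + c\right) - 24856 = \left(87 + 111275\right) - 24856 = 111362 - 24856 = 86506$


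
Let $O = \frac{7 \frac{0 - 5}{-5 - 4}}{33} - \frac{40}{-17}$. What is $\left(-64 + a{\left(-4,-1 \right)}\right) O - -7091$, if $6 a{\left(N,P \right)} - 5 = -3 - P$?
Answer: $\frac{70020593}{10098} \approx 6934.1$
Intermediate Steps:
$O = \frac{12475}{5049}$ ($O = 7 \left(- \frac{5}{-9}\right) \frac{1}{33} - - \frac{40}{17} = 7 \left(\left(-5\right) \left(- \frac{1}{9}\right)\right) \frac{1}{33} + \frac{40}{17} = 7 \cdot \frac{5}{9} \cdot \frac{1}{33} + \frac{40}{17} = \frac{35}{9} \cdot \frac{1}{33} + \frac{40}{17} = \frac{35}{297} + \frac{40}{17} = \frac{12475}{5049} \approx 2.4708$)
$a{\left(N,P \right)} = \frac{1}{3} - \frac{P}{6}$ ($a{\left(N,P \right)} = \frac{5}{6} + \frac{-3 - P}{6} = \frac{5}{6} - \left(\frac{1}{2} + \frac{P}{6}\right) = \frac{1}{3} - \frac{P}{6}$)
$\left(-64 + a{\left(-4,-1 \right)}\right) O - -7091 = \left(-64 + \left(\frac{1}{3} - - \frac{1}{6}\right)\right) \frac{12475}{5049} - -7091 = \left(-64 + \left(\frac{1}{3} + \frac{1}{6}\right)\right) \frac{12475}{5049} + 7091 = \left(-64 + \frac{1}{2}\right) \frac{12475}{5049} + 7091 = \left(- \frac{127}{2}\right) \frac{12475}{5049} + 7091 = - \frac{1584325}{10098} + 7091 = \frac{70020593}{10098}$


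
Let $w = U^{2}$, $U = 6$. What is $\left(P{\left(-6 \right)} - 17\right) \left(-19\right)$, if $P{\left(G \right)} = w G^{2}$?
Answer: $-24301$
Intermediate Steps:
$w = 36$ ($w = 6^{2} = 36$)
$P{\left(G \right)} = 36 G^{2}$
$\left(P{\left(-6 \right)} - 17\right) \left(-19\right) = \left(36 \left(-6\right)^{2} - 17\right) \left(-19\right) = \left(36 \cdot 36 - 17\right) \left(-19\right) = \left(1296 - 17\right) \left(-19\right) = 1279 \left(-19\right) = -24301$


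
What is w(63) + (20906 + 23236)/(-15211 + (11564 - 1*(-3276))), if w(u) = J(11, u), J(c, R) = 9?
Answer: -5829/53 ≈ -109.98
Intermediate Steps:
w(u) = 9
w(63) + (20906 + 23236)/(-15211 + (11564 - 1*(-3276))) = 9 + (20906 + 23236)/(-15211 + (11564 - 1*(-3276))) = 9 + 44142/(-15211 + (11564 + 3276)) = 9 + 44142/(-15211 + 14840) = 9 + 44142/(-371) = 9 + 44142*(-1/371) = 9 - 6306/53 = -5829/53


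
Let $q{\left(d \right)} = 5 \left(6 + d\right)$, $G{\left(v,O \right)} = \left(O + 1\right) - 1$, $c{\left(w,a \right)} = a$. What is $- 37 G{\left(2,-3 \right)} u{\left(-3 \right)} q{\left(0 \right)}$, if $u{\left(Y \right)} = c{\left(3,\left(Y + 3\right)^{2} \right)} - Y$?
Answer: $9990$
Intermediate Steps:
$G{\left(v,O \right)} = O$ ($G{\left(v,O \right)} = \left(1 + O\right) - 1 = O$)
$q{\left(d \right)} = 30 + 5 d$
$u{\left(Y \right)} = \left(3 + Y\right)^{2} - Y$ ($u{\left(Y \right)} = \left(Y + 3\right)^{2} - Y = \left(3 + Y\right)^{2} - Y$)
$- 37 G{\left(2,-3 \right)} u{\left(-3 \right)} q{\left(0 \right)} = - 37 \left(- 3 \left(\left(3 - 3\right)^{2} - -3\right)\right) \left(30 + 5 \cdot 0\right) = - 37 \left(- 3 \left(0^{2} + 3\right)\right) \left(30 + 0\right) = - 37 \left(- 3 \left(0 + 3\right)\right) 30 = - 37 \left(\left(-3\right) 3\right) 30 = \left(-37\right) \left(-9\right) 30 = 333 \cdot 30 = 9990$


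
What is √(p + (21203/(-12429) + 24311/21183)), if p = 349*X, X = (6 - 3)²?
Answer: √5080393573304551/1271901 ≈ 56.040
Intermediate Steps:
X = 9 (X = 3² = 9)
p = 3141 (p = 349*9 = 3141)
√(p + (21203/(-12429) + 24311/21183)) = √(3141 + (21203/(-12429) + 24311/21183)) = √(3141 + (21203*(-1/12429) + 24311*(1/21183))) = √(3141 + (-21203/12429 + 1057/921)) = √(3141 - 2130170/3815703) = √(11982992953/3815703) = √5080393573304551/1271901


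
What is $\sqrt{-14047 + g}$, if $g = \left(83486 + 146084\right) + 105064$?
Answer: $\sqrt{320587} \approx 566.2$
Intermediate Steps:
$g = 334634$ ($g = 229570 + 105064 = 334634$)
$\sqrt{-14047 + g} = \sqrt{-14047 + 334634} = \sqrt{320587}$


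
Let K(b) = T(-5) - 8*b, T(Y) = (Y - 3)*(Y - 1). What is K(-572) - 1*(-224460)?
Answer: 229084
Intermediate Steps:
T(Y) = (-1 + Y)*(-3 + Y) (T(Y) = (-3 + Y)*(-1 + Y) = (-1 + Y)*(-3 + Y))
K(b) = 48 - 8*b (K(b) = (3 + (-5)² - 4*(-5)) - 8*b = (3 + 25 + 20) - 8*b = 48 - 8*b)
K(-572) - 1*(-224460) = (48 - 8*(-572)) - 1*(-224460) = (48 + 4576) + 224460 = 4624 + 224460 = 229084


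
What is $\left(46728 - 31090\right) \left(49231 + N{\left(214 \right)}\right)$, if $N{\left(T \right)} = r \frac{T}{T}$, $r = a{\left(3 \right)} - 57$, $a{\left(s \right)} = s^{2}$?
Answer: $769123754$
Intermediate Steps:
$r = -48$ ($r = 3^{2} - 57 = 9 - 57 = -48$)
$N{\left(T \right)} = -48$ ($N{\left(T \right)} = - 48 \frac{T}{T} = \left(-48\right) 1 = -48$)
$\left(46728 - 31090\right) \left(49231 + N{\left(214 \right)}\right) = \left(46728 - 31090\right) \left(49231 - 48\right) = 15638 \cdot 49183 = 769123754$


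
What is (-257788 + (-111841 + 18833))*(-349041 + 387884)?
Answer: -13625969028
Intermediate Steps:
(-257788 + (-111841 + 18833))*(-349041 + 387884) = (-257788 - 93008)*38843 = -350796*38843 = -13625969028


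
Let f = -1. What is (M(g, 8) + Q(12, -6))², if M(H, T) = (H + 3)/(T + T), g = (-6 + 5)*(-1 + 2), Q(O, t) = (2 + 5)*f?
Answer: 3025/64 ≈ 47.266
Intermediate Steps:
Q(O, t) = -7 (Q(O, t) = (2 + 5)*(-1) = 7*(-1) = -7)
g = -1 (g = -1*1 = -1)
M(H, T) = (3 + H)/(2*T) (M(H, T) = (3 + H)/((2*T)) = (3 + H)*(1/(2*T)) = (3 + H)/(2*T))
(M(g, 8) + Q(12, -6))² = ((½)*(3 - 1)/8 - 7)² = ((½)*(⅛)*2 - 7)² = (⅛ - 7)² = (-55/8)² = 3025/64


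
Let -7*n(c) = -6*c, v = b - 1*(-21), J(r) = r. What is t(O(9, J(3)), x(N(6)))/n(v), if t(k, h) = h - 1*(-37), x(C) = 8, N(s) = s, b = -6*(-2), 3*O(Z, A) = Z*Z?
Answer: 35/22 ≈ 1.5909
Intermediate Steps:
O(Z, A) = Z**2/3 (O(Z, A) = (Z*Z)/3 = Z**2/3)
b = 12
t(k, h) = 37 + h (t(k, h) = h + 37 = 37 + h)
v = 33 (v = 12 - 1*(-21) = 12 + 21 = 33)
n(c) = 6*c/7 (n(c) = -(-6)*c/7 = 6*c/7)
t(O(9, J(3)), x(N(6)))/n(v) = (37 + 8)/(((6/7)*33)) = 45/(198/7) = 45*(7/198) = 35/22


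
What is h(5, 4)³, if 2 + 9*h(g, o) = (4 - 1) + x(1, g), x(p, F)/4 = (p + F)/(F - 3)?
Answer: 2197/729 ≈ 3.0137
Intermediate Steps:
x(p, F) = 4*(F + p)/(-3 + F) (x(p, F) = 4*((p + F)/(F - 3)) = 4*((F + p)/(-3 + F)) = 4*(F + p)/(-3 + F))
h(g, o) = ⅑ + 4*(1 + g)/(9*(-3 + g)) (h(g, o) = -2/9 + ((4 - 1) + 4*(g + 1)/(-3 + g))/9 = -2/9 + (3 + 4*(1 + g)/(-3 + g))/9 = -2/9 + (⅓ + 4*(1 + g)/(9*(-3 + g))) = ⅑ + 4*(1 + g)/(9*(-3 + g)))
h(5, 4)³ = ((1 + 5*5)/(9*(-3 + 5)))³ = ((⅑)*(1 + 25)/2)³ = ((⅑)*(½)*26)³ = (13/9)³ = 2197/729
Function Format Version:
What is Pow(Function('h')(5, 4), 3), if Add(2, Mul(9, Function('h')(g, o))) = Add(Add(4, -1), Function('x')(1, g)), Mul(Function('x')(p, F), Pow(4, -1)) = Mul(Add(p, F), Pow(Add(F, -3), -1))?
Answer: Rational(2197, 729) ≈ 3.0137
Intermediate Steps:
Function('x')(p, F) = Mul(4, Pow(Add(-3, F), -1), Add(F, p)) (Function('x')(p, F) = Mul(4, Mul(Add(p, F), Pow(Add(F, -3), -1))) = Mul(4, Mul(Add(F, p), Pow(Add(-3, F), -1))) = Mul(4, Mul(Pow(Add(-3, F), -1), Add(F, p))) = Mul(4, Pow(Add(-3, F), -1), Add(F, p)))
Function('h')(g, o) = Add(Rational(1, 9), Mul(Rational(4, 9), Pow(Add(-3, g), -1), Add(1, g))) (Function('h')(g, o) = Add(Rational(-2, 9), Mul(Rational(1, 9), Add(Add(4, -1), Mul(4, Pow(Add(-3, g), -1), Add(g, 1))))) = Add(Rational(-2, 9), Mul(Rational(1, 9), Add(3, Mul(4, Pow(Add(-3, g), -1), Add(1, g))))) = Add(Rational(-2, 9), Add(Rational(1, 3), Mul(Rational(4, 9), Pow(Add(-3, g), -1), Add(1, g)))) = Add(Rational(1, 9), Mul(Rational(4, 9), Pow(Add(-3, g), -1), Add(1, g))))
Pow(Function('h')(5, 4), 3) = Pow(Mul(Rational(1, 9), Pow(Add(-3, 5), -1), Add(1, Mul(5, 5))), 3) = Pow(Mul(Rational(1, 9), Pow(2, -1), Add(1, 25)), 3) = Pow(Mul(Rational(1, 9), Rational(1, 2), 26), 3) = Pow(Rational(13, 9), 3) = Rational(2197, 729)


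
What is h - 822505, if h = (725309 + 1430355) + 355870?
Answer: 1689029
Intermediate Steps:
h = 2511534 (h = 2155664 + 355870 = 2511534)
h - 822505 = 2511534 - 822505 = 1689029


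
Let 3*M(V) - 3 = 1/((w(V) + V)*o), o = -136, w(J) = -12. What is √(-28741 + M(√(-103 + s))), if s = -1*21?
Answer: √51*√((140711039 - 23451840*I*√31)/(-6 + I*√31))/204 ≈ 3.0036e-7 + 169.53*I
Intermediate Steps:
s = -21
M(V) = 1 - 1/(408*(-12 + V)) (M(V) = 1 + (1/((-12 + V)*(-136)))/3 = 1 + (-1/136/(-12 + V))/3 = 1 + (-1/(136*(-12 + V)))/3 = 1 - 1/(408*(-12 + V)))
√(-28741 + M(√(-103 + s))) = √(-28741 + (-4897/408 + √(-103 - 21))/(-12 + √(-103 - 21))) = √(-28741 + (-4897/408 + √(-124))/(-12 + √(-124))) = √(-28741 + (-4897/408 + 2*I*√31)/(-12 + 2*I*√31))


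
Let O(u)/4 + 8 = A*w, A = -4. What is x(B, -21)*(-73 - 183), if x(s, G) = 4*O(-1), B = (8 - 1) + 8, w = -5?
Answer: -49152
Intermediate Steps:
B = 15 (B = 7 + 8 = 15)
O(u) = 48 (O(u) = -32 + 4*(-4*(-5)) = -32 + 4*20 = -32 + 80 = 48)
x(s, G) = 192 (x(s, G) = 4*48 = 192)
x(B, -21)*(-73 - 183) = 192*(-73 - 183) = 192*(-256) = -49152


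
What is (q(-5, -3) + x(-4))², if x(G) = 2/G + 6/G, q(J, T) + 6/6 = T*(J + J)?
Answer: 729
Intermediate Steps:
q(J, T) = -1 + 2*J*T (q(J, T) = -1 + T*(J + J) = -1 + T*(2*J) = -1 + 2*J*T)
x(G) = 8/G
(q(-5, -3) + x(-4))² = ((-1 + 2*(-5)*(-3)) + 8/(-4))² = ((-1 + 30) + 8*(-¼))² = (29 - 2)² = 27² = 729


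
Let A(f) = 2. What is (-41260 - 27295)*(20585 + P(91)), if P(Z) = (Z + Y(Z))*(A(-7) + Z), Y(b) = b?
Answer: -2571566605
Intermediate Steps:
P(Z) = 2*Z*(2 + Z) (P(Z) = (Z + Z)*(2 + Z) = (2*Z)*(2 + Z) = 2*Z*(2 + Z))
(-41260 - 27295)*(20585 + P(91)) = (-41260 - 27295)*(20585 + 2*91*(2 + 91)) = -68555*(20585 + 2*91*93) = -68555*(20585 + 16926) = -68555*37511 = -2571566605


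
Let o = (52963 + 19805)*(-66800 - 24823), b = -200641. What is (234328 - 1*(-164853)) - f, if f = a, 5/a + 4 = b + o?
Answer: 2661508624073734/6667423109 ≈ 3.9918e+5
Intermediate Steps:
o = -6667222464 (o = 72768*(-91623) = -6667222464)
a = -5/6667423109 (a = 5/(-4 + (-200641 - 6667222464)) = 5/(-4 - 6667423105) = 5/(-6667423109) = 5*(-1/6667423109) = -5/6667423109 ≈ -7.4991e-10)
f = -5/6667423109 ≈ -7.4991e-10
(234328 - 1*(-164853)) - f = (234328 - 1*(-164853)) - 1*(-5/6667423109) = (234328 + 164853) + 5/6667423109 = 399181 + 5/6667423109 = 2661508624073734/6667423109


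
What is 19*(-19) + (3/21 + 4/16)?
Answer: -10097/28 ≈ -360.61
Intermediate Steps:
19*(-19) + (3/21 + 4/16) = -361 + (3*(1/21) + 4*(1/16)) = -361 + (⅐ + ¼) = -361 + 11/28 = -10097/28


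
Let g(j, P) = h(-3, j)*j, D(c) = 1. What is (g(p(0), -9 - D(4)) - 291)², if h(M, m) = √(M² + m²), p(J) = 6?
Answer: 86301 - 10476*√5 ≈ 62876.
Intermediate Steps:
g(j, P) = j*√(9 + j²) (g(j, P) = √((-3)² + j²)*j = √(9 + j²)*j = j*√(9 + j²))
(g(p(0), -9 - D(4)) - 291)² = (6*√(9 + 6²) - 291)² = (6*√(9 + 36) - 291)² = (6*√45 - 291)² = (6*(3*√5) - 291)² = (18*√5 - 291)² = (-291 + 18*√5)²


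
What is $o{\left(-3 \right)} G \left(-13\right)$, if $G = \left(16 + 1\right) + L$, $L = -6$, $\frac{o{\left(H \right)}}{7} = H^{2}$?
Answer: $-9009$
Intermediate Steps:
$o{\left(H \right)} = 7 H^{2}$
$G = 11$ ($G = \left(16 + 1\right) - 6 = 17 - 6 = 11$)
$o{\left(-3 \right)} G \left(-13\right) = 7 \left(-3\right)^{2} \cdot 11 \left(-13\right) = 7 \cdot 9 \cdot 11 \left(-13\right) = 63 \cdot 11 \left(-13\right) = 693 \left(-13\right) = -9009$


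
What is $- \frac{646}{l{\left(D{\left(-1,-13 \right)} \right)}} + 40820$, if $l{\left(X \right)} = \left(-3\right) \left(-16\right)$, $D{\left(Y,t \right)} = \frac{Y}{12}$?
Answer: $\frac{979357}{24} \approx 40807.0$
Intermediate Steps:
$D{\left(Y,t \right)} = \frac{Y}{12}$ ($D{\left(Y,t \right)} = Y \frac{1}{12} = \frac{Y}{12}$)
$l{\left(X \right)} = 48$
$- \frac{646}{l{\left(D{\left(-1,-13 \right)} \right)}} + 40820 = - \frac{646}{48} + 40820 = \left(-646\right) \frac{1}{48} + 40820 = - \frac{323}{24} + 40820 = \frac{979357}{24}$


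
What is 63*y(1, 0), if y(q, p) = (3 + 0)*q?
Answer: 189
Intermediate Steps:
y(q, p) = 3*q
63*y(1, 0) = 63*(3*1) = 63*3 = 189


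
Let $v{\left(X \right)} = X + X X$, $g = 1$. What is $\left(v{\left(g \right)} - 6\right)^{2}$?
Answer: $16$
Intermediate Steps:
$v{\left(X \right)} = X + X^{2}$
$\left(v{\left(g \right)} - 6\right)^{2} = \left(1 \left(1 + 1\right) - 6\right)^{2} = \left(1 \cdot 2 - 6\right)^{2} = \left(2 - 6\right)^{2} = \left(-4\right)^{2} = 16$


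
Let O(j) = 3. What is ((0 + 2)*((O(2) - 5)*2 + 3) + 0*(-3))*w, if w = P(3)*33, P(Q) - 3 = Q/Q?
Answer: -264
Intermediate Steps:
P(Q) = 4 (P(Q) = 3 + Q/Q = 3 + 1 = 4)
w = 132 (w = 4*33 = 132)
((0 + 2)*((O(2) - 5)*2 + 3) + 0*(-3))*w = ((0 + 2)*((3 - 5)*2 + 3) + 0*(-3))*132 = (2*(-2*2 + 3) + 0)*132 = (2*(-4 + 3) + 0)*132 = (2*(-1) + 0)*132 = (-2 + 0)*132 = -2*132 = -264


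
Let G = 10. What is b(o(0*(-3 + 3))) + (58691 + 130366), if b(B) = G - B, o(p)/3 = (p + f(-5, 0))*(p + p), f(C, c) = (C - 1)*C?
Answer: 189067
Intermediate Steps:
f(C, c) = C*(-1 + C) (f(C, c) = (-1 + C)*C = C*(-1 + C))
o(p) = 6*p*(30 + p) (o(p) = 3*((p - 5*(-1 - 5))*(p + p)) = 3*((p - 5*(-6))*(2*p)) = 3*((p + 30)*(2*p)) = 3*((30 + p)*(2*p)) = 3*(2*p*(30 + p)) = 6*p*(30 + p))
b(B) = 10 - B
b(o(0*(-3 + 3))) + (58691 + 130366) = (10 - 6*0*(-3 + 3)*(30 + 0*(-3 + 3))) + (58691 + 130366) = (10 - 6*0*0*(30 + 0*0)) + 189057 = (10 - 6*0*(30 + 0)) + 189057 = (10 - 6*0*30) + 189057 = (10 - 1*0) + 189057 = (10 + 0) + 189057 = 10 + 189057 = 189067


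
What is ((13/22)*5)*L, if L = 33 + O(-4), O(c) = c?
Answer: 1885/22 ≈ 85.682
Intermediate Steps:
L = 29 (L = 33 - 4 = 29)
((13/22)*5)*L = ((13/22)*5)*29 = (65/22)*29 = 1885/22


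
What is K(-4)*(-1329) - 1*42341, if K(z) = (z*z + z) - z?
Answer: -63605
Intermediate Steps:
K(z) = z² (K(z) = (z² + z) - z = (z + z²) - z = z²)
K(-4)*(-1329) - 1*42341 = (-4)²*(-1329) - 1*42341 = 16*(-1329) - 42341 = -21264 - 42341 = -63605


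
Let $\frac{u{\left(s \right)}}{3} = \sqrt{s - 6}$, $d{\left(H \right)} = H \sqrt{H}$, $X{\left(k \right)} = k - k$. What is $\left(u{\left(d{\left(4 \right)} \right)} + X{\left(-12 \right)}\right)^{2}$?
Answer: $18$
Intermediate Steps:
$X{\left(k \right)} = 0$
$d{\left(H \right)} = H^{\frac{3}{2}}$
$u{\left(s \right)} = 3 \sqrt{-6 + s}$ ($u{\left(s \right)} = 3 \sqrt{s - 6} = 3 \sqrt{-6 + s}$)
$\left(u{\left(d{\left(4 \right)} \right)} + X{\left(-12 \right)}\right)^{2} = \left(3 \sqrt{-6 + 4^{\frac{3}{2}}} + 0\right)^{2} = \left(3 \sqrt{-6 + 8} + 0\right)^{2} = \left(3 \sqrt{2} + 0\right)^{2} = \left(3 \sqrt{2}\right)^{2} = 18$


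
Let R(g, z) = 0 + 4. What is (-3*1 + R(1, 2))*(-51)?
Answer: -51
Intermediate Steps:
R(g, z) = 4
(-3*1 + R(1, 2))*(-51) = (-3*1 + 4)*(-51) = (-3 + 4)*(-51) = 1*(-51) = -51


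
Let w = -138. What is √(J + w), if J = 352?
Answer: √214 ≈ 14.629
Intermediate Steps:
√(J + w) = √(352 - 138) = √214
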